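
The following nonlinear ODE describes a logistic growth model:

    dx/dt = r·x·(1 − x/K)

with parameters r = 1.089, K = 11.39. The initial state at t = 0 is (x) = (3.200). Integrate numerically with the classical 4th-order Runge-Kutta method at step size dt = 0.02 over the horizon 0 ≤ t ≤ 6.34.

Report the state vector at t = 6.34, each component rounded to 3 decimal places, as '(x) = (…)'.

(x) = (11.361)

t=0.000: state=(3.200)
step 1 (dt=0.02): k1=(2.506), k2=(2.518), k3=(2.518), k4=(2.530); state += dt/6·(k1+2k2+2k3+k4)
t=0.020: state=(3.250)
t=0.040: state=(3.301)
t=0.060: state=(3.352)
continuing one RK4 step at a time; state shown every 25 steps (Δt=0.5):
t=0.500: state=(4.584)
t=1.000: state=(6.119)
t=1.500: state=(7.595)
t=2.000: state=(8.830)
t=2.500: state=(9.750)
t=3.000: state=(10.378)
t=3.500: state=(10.780)
t=4.000: state=(11.028)
t=4.500: state=(11.177)
t=5.000: state=(11.266)
t=5.500: state=(11.317)
t=6.000: state=(11.348)
t=6.340: state=(11.361)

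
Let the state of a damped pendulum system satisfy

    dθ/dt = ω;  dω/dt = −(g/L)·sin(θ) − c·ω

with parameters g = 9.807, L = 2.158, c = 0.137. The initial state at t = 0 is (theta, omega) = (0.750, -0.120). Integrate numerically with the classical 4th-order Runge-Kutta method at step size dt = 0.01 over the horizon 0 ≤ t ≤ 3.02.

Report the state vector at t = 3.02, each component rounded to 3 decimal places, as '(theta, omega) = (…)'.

t=0.000: state=(0.750, -0.120)
step 1 (dt=0.01): k1=(-0.120, -3.081), k2=(-0.135, -3.077), k3=(-0.135, -3.077), k4=(-0.151, -3.073); state += dt/6·(k1+2k2+2k3+k4)
t=0.010: state=(0.749, -0.151)
t=0.020: state=(0.747, -0.181)
t=0.030: state=(0.745, -0.212)
continuing one RK4 step at a time; state shown every 10 steps (Δt=0.1):
t=0.100: state=(0.723, -0.422)
t=0.200: state=(0.666, -0.706)
t=0.300: state=(0.583, -0.961)
t=0.400: state=(0.475, -1.176)
t=0.500: state=(0.349, -1.341)
t=0.600: state=(0.209, -1.448)
t=0.700: state=(0.062, -1.489)
t=0.800: state=(-0.087, -1.463)
t=0.900: state=(-0.229, -1.372)
t=1.000: state=(-0.359, -1.222)
t=1.100: state=(-0.472, -1.022)
t=1.200: state=(-0.562, -0.785)
t=1.300: state=(-0.628, -0.520)
t=1.400: state=(-0.666, -0.240)
t=1.500: state=(-0.675, 0.044)
t=1.600: state=(-0.657, 0.323)
t=1.700: state=(-0.611, 0.587)
t=1.800: state=(-0.540, 0.826)
t=1.900: state=(-0.447, 1.029)
t=2.000: state=(-0.336, 1.188)
t=2.100: state=(-0.212, 1.294)
t=2.200: state=(-0.079, 1.342)
t=2.300: state=(0.055, 1.329)
t=2.400: state=(0.184, 1.257)
t=2.500: state=(0.304, 1.130)
t=2.600: state=(0.409, 0.956)
t=2.700: state=(0.494, 0.746)
t=2.800: state=(0.557, 0.508)
t=2.900: state=(0.595, 0.255)
t=3.000: state=(0.608, -0.005)
t=3.020: state=(0.607, -0.057)

(theta, omega) = (0.607, -0.057)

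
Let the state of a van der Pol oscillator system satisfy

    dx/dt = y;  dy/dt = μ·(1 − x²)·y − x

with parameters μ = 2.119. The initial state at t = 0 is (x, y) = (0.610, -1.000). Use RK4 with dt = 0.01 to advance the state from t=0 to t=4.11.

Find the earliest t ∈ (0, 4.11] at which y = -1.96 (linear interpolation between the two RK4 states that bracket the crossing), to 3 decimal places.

t=0.000: state=(0.610, -1.000)
step 1 (dt=0.01): k1=(-1.000, -1.941), k2=(-1.010, -1.961), k3=(-1.010, -1.962), k4=(-1.020, -1.983); state += dt/6·(k1+2k2+2k3+k4)
t=0.010: state=(0.600, -1.020)
t=0.020: state=(0.590, -1.040)
t=0.030: state=(0.579, -1.060)
continuing one RK4 step at a time; state shown every 20 steps (Δt=0.2):
t=0.200: state=(0.365, -1.493)
t=0.320: state=(0.161, -1.926)
next step: t=0.330: state=(0.141, -1.968) — y has crossed -1.96
linear interpolation between t=0.320 (-1.92584) and t=0.330 (-1.96766) → t≈0.328

t = 0.328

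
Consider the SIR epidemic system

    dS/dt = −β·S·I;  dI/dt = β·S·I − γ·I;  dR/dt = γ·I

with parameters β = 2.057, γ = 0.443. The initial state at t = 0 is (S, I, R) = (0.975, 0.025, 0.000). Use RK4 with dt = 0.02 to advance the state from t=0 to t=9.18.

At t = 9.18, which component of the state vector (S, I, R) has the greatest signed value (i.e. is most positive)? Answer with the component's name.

largest component: R

t=0.000: state=(0.975, 0.025, 0.000)
step 1 (dt=0.02): k1=(-0.050, 0.039, 0.011), k2=(-0.051, 0.040, 0.011), k3=(-0.051, 0.040, 0.011), k4=(-0.052, 0.040, 0.011); state += dt/6·(k1+2k2+2k3+k4)
t=0.020: state=(0.974, 0.026, 0.000)
t=0.040: state=(0.973, 0.027, 0.000)
t=0.060: state=(0.972, 0.027, 0.001)
continuing one RK4 step at a time; state shown every 25 steps (Δt=0.5):
t=0.500: state=(0.938, 0.054, 0.008)
t=1.000: state=(0.865, 0.109, 0.026)
t=1.500: state=(0.740, 0.201, 0.059)
t=2.000: state=(0.568, 0.316, 0.117)
t=2.500: state=(0.389, 0.413, 0.198)
t=3.000: state=(0.247, 0.457, 0.296)
t=3.500: state=(0.155, 0.449, 0.397)
t=4.000: state=(0.099, 0.409, 0.492)
t=4.500: state=(0.067, 0.356, 0.577)
t=5.000: state=(0.048, 0.303, 0.650)
t=5.500: state=(0.036, 0.253, 0.711)
t=6.000: state=(0.028, 0.209, 0.762)
t=6.500: state=(0.023, 0.172, 0.804)
t=7.000: state=(0.020, 0.141, 0.839)
t=7.500: state=(0.017, 0.115, 0.867)
t=8.000: state=(0.016, 0.094, 0.890)
t=8.500: state=(0.014, 0.076, 0.909)
t=9.000: state=(0.013, 0.062, 0.925)
t=9.180: state=(0.013, 0.058, 0.929)
compare at T: S=0.013, I=0.058, R=0.929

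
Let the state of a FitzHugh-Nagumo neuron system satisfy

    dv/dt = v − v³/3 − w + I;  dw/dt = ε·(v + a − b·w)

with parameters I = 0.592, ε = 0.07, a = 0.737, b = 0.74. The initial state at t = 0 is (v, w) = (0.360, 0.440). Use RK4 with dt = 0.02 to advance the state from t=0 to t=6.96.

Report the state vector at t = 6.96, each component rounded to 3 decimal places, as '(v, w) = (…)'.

(v, w) = (1.378, 1.185)

t=0.000: state=(0.360, 0.440)
step 1 (dt=0.02): k1=(0.496, 0.054), k2=(0.500, 0.054), k3=(0.500, 0.054), k4=(0.504, 0.055); state += dt/6·(k1+2k2+2k3+k4)
t=0.020: state=(0.370, 0.441)
t=0.040: state=(0.380, 0.442)
t=0.060: state=(0.390, 0.443)
continuing one RK4 step at a time; state shown every 25 steps (Δt=0.5):
t=0.500: state=(0.656, 0.472)
t=1.000: state=(1.022, 0.514)
t=1.500: state=(1.355, 0.568)
t=2.000: state=(1.556, 0.629)
t=2.500: state=(1.636, 0.694)
t=3.000: state=(1.648, 0.759)
t=3.500: state=(1.633, 0.821)
t=4.000: state=(1.605, 0.882)
t=4.500: state=(1.571, 0.940)
t=5.000: state=(1.535, 0.995)
t=5.500: state=(1.498, 1.047)
t=6.000: state=(1.458, 1.097)
t=6.500: state=(1.417, 1.144)
t=6.960: state=(1.378, 1.185)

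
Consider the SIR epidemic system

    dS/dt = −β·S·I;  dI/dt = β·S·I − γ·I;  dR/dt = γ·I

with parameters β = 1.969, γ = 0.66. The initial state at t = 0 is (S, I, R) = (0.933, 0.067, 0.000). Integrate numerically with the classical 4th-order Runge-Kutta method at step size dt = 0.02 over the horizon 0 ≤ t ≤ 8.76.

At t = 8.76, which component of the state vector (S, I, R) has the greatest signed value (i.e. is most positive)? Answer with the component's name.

t=0.000: state=(0.933, 0.067, 0.000)
step 1 (dt=0.02): k1=(-0.123, 0.079, 0.044), k2=(-0.124, 0.080, 0.045), k3=(-0.124, 0.080, 0.045), k4=(-0.126, 0.080, 0.045); state += dt/6·(k1+2k2+2k3+k4)
t=0.020: state=(0.931, 0.069, 0.001)
t=0.040: state=(0.928, 0.070, 0.002)
t=0.060: state=(0.925, 0.072, 0.003)
continuing one RK4 step at a time; state shown every 25 steps (Δt=0.5):
t=0.500: state=(0.854, 0.116, 0.030)
t=1.000: state=(0.737, 0.184, 0.079)
t=1.500: state=(0.594, 0.255, 0.151)
t=2.000: state=(0.450, 0.306, 0.245)
t=2.500: state=(0.329, 0.322, 0.349)
t=3.000: state=(0.241, 0.305, 0.453)
t=3.500: state=(0.182, 0.270, 0.549)
t=4.000: state=(0.142, 0.227, 0.631)
t=4.500: state=(0.116, 0.185, 0.699)
t=5.000: state=(0.099, 0.148, 0.754)
t=5.500: state=(0.087, 0.116, 0.797)
t=6.000: state=(0.078, 0.091, 0.831)
t=6.500: state=(0.072, 0.070, 0.857)
t=7.000: state=(0.068, 0.054, 0.878)
t=7.500: state=(0.065, 0.042, 0.894)
t=8.000: state=(0.063, 0.032, 0.906)
t=8.500: state=(0.061, 0.024, 0.915)
t=8.760: state=(0.060, 0.021, 0.919)
compare at T: S=0.060, I=0.021, R=0.919

largest component: R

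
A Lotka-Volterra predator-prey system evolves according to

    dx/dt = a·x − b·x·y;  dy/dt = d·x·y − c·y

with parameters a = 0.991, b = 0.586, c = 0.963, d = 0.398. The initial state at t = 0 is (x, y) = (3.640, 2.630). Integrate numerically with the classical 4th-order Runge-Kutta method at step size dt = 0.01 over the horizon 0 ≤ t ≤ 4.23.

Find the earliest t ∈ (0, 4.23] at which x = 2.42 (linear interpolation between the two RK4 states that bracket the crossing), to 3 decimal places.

t=0.000: state=(3.640, 2.630)
step 1 (dt=0.01): k1=(-2.003, 1.277), k2=(-2.011, 1.270), k3=(-2.011, 1.270), k4=(-2.019, 1.262); state += dt/6·(k1+2k2+2k3+k4)
t=0.010: state=(3.620, 2.643)
t=0.020: state=(3.600, 2.655)
t=0.030: state=(3.579, 2.668)
continuing one RK4 step at a time; state shown every 20 steps (Δt=0.2):
t=0.200: state=(3.216, 2.851)
t=0.400: state=(2.783, 2.985)
t=0.580: state=(2.422, 3.024)
next step: t=0.590: state=(2.403, 3.024) — x has crossed 2.42
linear interpolation between t=0.580 (2.42154) and t=0.590 (2.40271) → t≈0.581

t = 0.581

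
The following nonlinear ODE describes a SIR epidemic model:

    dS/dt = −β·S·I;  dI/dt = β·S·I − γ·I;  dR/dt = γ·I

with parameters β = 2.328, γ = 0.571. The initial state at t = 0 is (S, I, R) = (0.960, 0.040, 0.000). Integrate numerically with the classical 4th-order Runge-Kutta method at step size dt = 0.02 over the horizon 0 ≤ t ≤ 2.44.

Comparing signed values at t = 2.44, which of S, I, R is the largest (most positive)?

t=0.000: state=(0.960, 0.040, 0.000)
step 1 (dt=0.02): k1=(-0.089, 0.067, 0.023), k2=(-0.091, 0.068, 0.023), k3=(-0.091, 0.068, 0.023), k4=(-0.092, 0.069, 0.024); state += dt/6·(k1+2k2+2k3+k4)
t=0.020: state=(0.958, 0.041, 0.000)
t=0.040: state=(0.956, 0.043, 0.001)
t=0.060: state=(0.954, 0.044, 0.001)
continuing one RK4 step at a time; state shown every 5 steps (Δt=0.1):
t=0.100: state=(0.950, 0.047, 0.002)
t=0.200: state=(0.939, 0.056, 0.005)
t=0.300: state=(0.926, 0.065, 0.009)
t=0.400: state=(0.911, 0.076, 0.013)
t=0.500: state=(0.894, 0.089, 0.018)
t=0.600: state=(0.874, 0.103, 0.023)
t=0.700: state=(0.852, 0.119, 0.029)
t=0.800: state=(0.827, 0.137, 0.037)
t=0.900: state=(0.799, 0.156, 0.045)
t=1.000: state=(0.769, 0.177, 0.055)
t=1.100: state=(0.736, 0.199, 0.065)
t=1.200: state=(0.701, 0.222, 0.077)
t=1.300: state=(0.663, 0.246, 0.091)
t=1.400: state=(0.625, 0.270, 0.105)
t=1.500: state=(0.585, 0.293, 0.121)
t=1.600: state=(0.545, 0.316, 0.139)
t=1.700: state=(0.505, 0.337, 0.158)
t=1.800: state=(0.466, 0.357, 0.177)
t=1.900: state=(0.428, 0.374, 0.198)
t=2.000: state=(0.392, 0.389, 0.220)
t=2.100: state=(0.357, 0.400, 0.243)
t=2.200: state=(0.325, 0.409, 0.266)
t=2.300: state=(0.295, 0.416, 0.289)
t=2.400: state=(0.268, 0.419, 0.313)
t=2.440: state=(0.258, 0.420, 0.323)
compare at T: S=0.258, I=0.420, R=0.323

largest component: I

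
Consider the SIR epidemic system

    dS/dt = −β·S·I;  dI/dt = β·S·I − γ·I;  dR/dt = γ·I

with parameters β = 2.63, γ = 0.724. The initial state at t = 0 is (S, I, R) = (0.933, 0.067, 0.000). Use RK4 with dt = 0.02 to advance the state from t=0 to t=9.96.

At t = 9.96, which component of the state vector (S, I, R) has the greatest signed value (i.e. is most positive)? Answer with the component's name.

largest component: R

t=0.000: state=(0.933, 0.067, 0.000)
step 1 (dt=0.02): k1=(-0.164, 0.116, 0.049), k2=(-0.167, 0.118, 0.049), k3=(-0.167, 0.118, 0.049), k4=(-0.170, 0.119, 0.050); state += dt/6·(k1+2k2+2k3+k4)
t=0.020: state=(0.930, 0.069, 0.001)
t=0.040: state=(0.926, 0.072, 0.002)
t=0.060: state=(0.923, 0.074, 0.003)
continuing one RK4 step at a time; state shown every 25 steps (Δt=0.5):
t=0.500: state=(0.814, 0.148, 0.038)
t=1.000: state=(0.621, 0.267, 0.112)
t=1.500: state=(0.407, 0.365, 0.228)
t=2.000: state=(0.246, 0.387, 0.367)
t=2.500: state=(0.151, 0.348, 0.501)
t=3.000: state=(0.100, 0.285, 0.616)
t=3.500: state=(0.071, 0.221, 0.707)
t=4.000: state=(0.055, 0.167, 0.777)
t=4.500: state=(0.046, 0.124, 0.830)
t=5.000: state=(0.040, 0.092, 0.869)
t=5.500: state=(0.036, 0.067, 0.897)
t=6.000: state=(0.033, 0.049, 0.918)
t=6.500: state=(0.031, 0.036, 0.933)
t=7.000: state=(0.030, 0.026, 0.944)
t=7.500: state=(0.029, 0.019, 0.952)
t=8.000: state=(0.029, 0.013, 0.958)
t=8.500: state=(0.028, 0.010, 0.962)
t=9.000: state=(0.028, 0.007, 0.965)
t=9.500: state=(0.028, 0.005, 0.967)
t=9.960: state=(0.028, 0.004, 0.969)
compare at T: S=0.028, I=0.004, R=0.969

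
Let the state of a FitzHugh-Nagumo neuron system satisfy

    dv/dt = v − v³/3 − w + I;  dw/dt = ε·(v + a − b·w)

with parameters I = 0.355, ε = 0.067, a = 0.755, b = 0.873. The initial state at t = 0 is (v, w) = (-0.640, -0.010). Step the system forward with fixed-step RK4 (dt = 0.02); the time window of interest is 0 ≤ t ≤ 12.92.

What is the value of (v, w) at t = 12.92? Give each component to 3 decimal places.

(v, w) = (-1.171, -0.310)

t=0.000: state=(-0.640, -0.010)
step 1 (dt=0.02): k1=(-0.188, 0.008), k2=(-0.189, 0.008), k3=(-0.189, 0.008), k4=(-0.190, 0.008); state += dt/6·(k1+2k2+2k3+k4)
t=0.020: state=(-0.644, -0.010)
t=0.040: state=(-0.648, -0.010)
t=0.060: state=(-0.651, -0.010)
continuing one RK4 step at a time; state shown every 25 steps (Δt=0.5):
t=0.500: state=(-0.749, -0.008)
t=1.000: state=(-0.884, -0.009)
t=1.500: state=(-1.032, -0.016)
t=2.000: state=(-1.171, -0.027)
t=2.500: state=(-1.281, -0.042)
t=3.000: state=(-1.354, -0.059)
t=3.500: state=(-1.396, -0.078)
t=4.000: state=(-1.414, -0.097)
t=4.500: state=(-1.417, -0.116)
t=5.000: state=(-1.412, -0.135)
t=5.500: state=(-1.402, -0.152)
t=6.000: state=(-1.389, -0.169)
t=6.500: state=(-1.374, -0.185)
t=7.000: state=(-1.358, -0.200)
t=7.500: state=(-1.342, -0.214)
t=8.000: state=(-1.326, -0.227)
t=8.500: state=(-1.310, -0.239)
t=9.000: state=(-1.293, -0.250)
t=9.500: state=(-1.277, -0.260)
t=10.000: state=(-1.261, -0.270)
t=10.500: state=(-1.245, -0.278)
t=11.000: state=(-1.229, -0.286)
t=11.500: state=(-1.214, -0.293)
t=12.000: state=(-1.199, -0.300)
t=12.500: state=(-1.184, -0.306)
t=12.920: state=(-1.171, -0.310)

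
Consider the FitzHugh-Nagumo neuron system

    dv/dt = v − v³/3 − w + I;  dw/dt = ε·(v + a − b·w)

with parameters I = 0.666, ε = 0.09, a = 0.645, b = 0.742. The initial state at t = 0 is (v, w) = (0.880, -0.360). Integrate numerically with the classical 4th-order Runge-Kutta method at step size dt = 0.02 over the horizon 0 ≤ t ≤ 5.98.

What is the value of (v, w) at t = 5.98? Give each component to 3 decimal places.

t=0.000: state=(0.880, -0.360)
step 1 (dt=0.02): k1=(1.679, 0.161), k2=(1.681, 0.163), k3=(1.681, 0.163), k4=(1.682, 0.164); state += dt/6·(k1+2k2+2k3+k4)
t=0.020: state=(0.914, -0.357)
t=0.040: state=(0.947, -0.353)
t=0.060: state=(0.981, -0.350)
continuing one RK4 step at a time; state shown every 10 steps (Δt=0.2):
t=0.200: state=(1.213, -0.325)
t=0.400: state=(1.508, -0.285)
t=0.600: state=(1.731, -0.240)
t=0.800: state=(1.874, -0.193)
t=1.000: state=(1.954, -0.145)
t=1.200: state=(1.992, -0.096)
t=1.400: state=(2.006, -0.047)
t=1.600: state=(2.006, 0.001)
t=1.800: state=(1.999, 0.048)
t=2.000: state=(1.988, 0.094)
t=2.200: state=(1.975, 0.140)
t=2.400: state=(1.961, 0.185)
t=2.600: state=(1.947, 0.229)
t=2.800: state=(1.931, 0.272)
t=3.000: state=(1.916, 0.315)
t=3.200: state=(1.901, 0.356)
t=3.400: state=(1.885, 0.397)
t=3.600: state=(1.869, 0.437)
t=3.800: state=(1.854, 0.476)
t=4.000: state=(1.838, 0.514)
t=4.200: state=(1.822, 0.551)
t=4.400: state=(1.806, 0.588)
t=4.600: state=(1.790, 0.624)
t=4.800: state=(1.774, 0.659)
t=5.000: state=(1.758, 0.693)
t=5.200: state=(1.742, 0.727)
t=5.400: state=(1.726, 0.760)
t=5.600: state=(1.709, 0.792)
t=5.800: state=(1.693, 0.823)
t=5.980: state=(1.678, 0.851)

(v, w) = (1.678, 0.851)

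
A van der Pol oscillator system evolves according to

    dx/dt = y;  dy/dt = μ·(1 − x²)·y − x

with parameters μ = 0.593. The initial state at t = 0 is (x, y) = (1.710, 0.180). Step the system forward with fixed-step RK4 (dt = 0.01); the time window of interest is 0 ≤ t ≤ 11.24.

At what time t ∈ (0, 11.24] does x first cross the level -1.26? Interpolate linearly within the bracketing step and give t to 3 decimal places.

t=0.000: state=(1.710, 0.180)
step 1 (dt=0.01): k1=(0.180, -1.915), k2=(0.170, -1.906), k3=(0.170, -1.906), k4=(0.161, -1.896); state += dt/6·(k1+2k2+2k3+k4)
t=0.010: state=(1.712, 0.161)
t=0.020: state=(1.713, 0.142)
t=0.030: state=(1.715, 0.123)
continuing one RK4 step at a time; state shown every 50 steps (Δt=0.5):
t=0.500: state=(1.600, -0.549)
t=1.000: state=(1.202, -1.029)
t=1.500: state=(0.563, -1.552)
t=2.000: state=(-0.364, -2.119)
t=2.420: state=(-1.253, -1.925)
next step: t=2.430: state=(-1.272, -1.906) — x has crossed -1.26
linear interpolation between t=2.420 (-1.25274) and t=2.430 (-1.27189) → t≈2.424

t = 2.424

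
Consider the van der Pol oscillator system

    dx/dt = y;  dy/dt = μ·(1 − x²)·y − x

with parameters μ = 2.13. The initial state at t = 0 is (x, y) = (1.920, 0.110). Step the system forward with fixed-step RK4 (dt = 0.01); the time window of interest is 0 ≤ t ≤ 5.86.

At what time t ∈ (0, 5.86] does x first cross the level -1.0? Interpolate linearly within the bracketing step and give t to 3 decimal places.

t = 3.068

t=0.000: state=(1.920, 0.110)
step 1 (dt=0.01): k1=(0.110, -2.549), k2=(0.097, -2.477), k3=(0.098, -2.479), k4=(0.085, -2.409); state += dt/6·(k1+2k2+2k3+k4)
t=0.010: state=(1.921, 0.085)
t=0.020: state=(1.922, 0.062)
t=0.030: state=(1.922, 0.040)
continuing one RK4 step at a time; state shown every 20 steps (Δt=0.2):
t=0.200: state=(1.906, -0.194)
t=0.400: state=(1.855, -0.297)
t=0.600: state=(1.791, -0.343)
t=0.800: state=(1.719, -0.375)
t=1.000: state=(1.641, -0.408)
t=1.200: state=(1.556, -0.445)
t=1.400: state=(1.462, -0.493)
t=1.600: state=(1.358, -0.555)
t=1.800: state=(1.238, -0.641)
t=2.000: state=(1.099, -0.766)
t=2.200: state=(0.928, -0.958)
t=2.400: state=(0.707, -1.277)
t=2.600: state=(0.401, -1.836)
t=2.800: state=(-0.055, -2.799)
t=3.000: state=(-0.732, -3.888)
t=3.060: state=(-0.969, -3.975)
next step: t=3.070: state=(-1.008, -3.967) — x has crossed -1.0
linear interpolation between t=3.060 (-0.96877) and t=3.070 (-1.00848) → t≈3.068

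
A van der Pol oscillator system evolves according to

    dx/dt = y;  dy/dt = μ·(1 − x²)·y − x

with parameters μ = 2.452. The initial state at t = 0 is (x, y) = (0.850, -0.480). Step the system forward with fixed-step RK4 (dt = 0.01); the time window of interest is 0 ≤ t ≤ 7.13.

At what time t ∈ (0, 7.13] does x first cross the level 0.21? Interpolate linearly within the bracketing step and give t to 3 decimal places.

t = 0.621

t=0.000: state=(0.850, -0.480)
step 1 (dt=0.01): k1=(-0.480, -1.177), k2=(-0.486, -1.183), k3=(-0.486, -1.183), k4=(-0.492, -1.190); state += dt/6·(k1+2k2+2k3+k4)
t=0.010: state=(0.845, -0.492)
t=0.020: state=(0.840, -0.504)
t=0.030: state=(0.835, -0.516)
continuing one RK4 step at a time; state shown every 25 steps (Δt=0.25):
t=0.250: state=(0.689, -0.835)
t=0.500: state=(0.412, -1.444)
t=0.620: state=(0.212, -1.924)
next step: t=0.630: state=(0.192, -1.972) — x has crossed 0.21
linear interpolation between t=0.620 (0.21153) and t=0.630 (0.19205) → t≈0.621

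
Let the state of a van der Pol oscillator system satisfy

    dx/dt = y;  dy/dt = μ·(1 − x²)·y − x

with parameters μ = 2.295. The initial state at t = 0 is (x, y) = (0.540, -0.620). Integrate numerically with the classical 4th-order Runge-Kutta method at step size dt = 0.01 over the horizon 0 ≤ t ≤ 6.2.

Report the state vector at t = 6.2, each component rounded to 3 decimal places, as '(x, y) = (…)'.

(x, y) = (1.671, -0.373)

t=0.000: state=(0.540, -0.620)
step 1 (dt=0.01): k1=(-0.620, -1.548), k2=(-0.628, -1.562), k3=(-0.628, -1.562), k4=(-0.636, -1.577); state += dt/6·(k1+2k2+2k3+k4)
t=0.010: state=(0.534, -0.636)
t=0.020: state=(0.527, -0.652)
t=0.030: state=(0.521, -0.668)
continuing one RK4 step at a time; state shown every 25 steps (Δt=0.25):
t=0.250: state=(0.327, -1.125)
t=0.500: state=(-0.055, -2.014)
t=0.750: state=(-0.708, -3.152)
t=1.000: state=(-1.471, -2.463)
t=1.250: state=(-1.834, -0.590)
t=1.500: state=(-1.875, 0.107)
t=1.750: state=(-1.822, 0.278)
t=2.000: state=(-1.745, 0.336)
t=2.250: state=(-1.656, 0.375)
t=2.500: state=(-1.557, 0.418)
t=2.750: state=(-1.446, 0.473)
t=3.000: state=(-1.318, 0.552)
t=3.250: state=(-1.166, 0.673)
t=3.500: state=(-0.975, 0.876)
t=3.750: state=(-0.714, 1.258)
t=4.000: state=(-0.312, 2.058)
t=4.250: state=(0.380, 3.580)
t=4.500: state=(1.376, 3.696)
t=4.750: state=(1.945, 0.939)
t=5.000: state=(2.020, -0.070)
t=5.250: state=(1.974, -0.252)
t=5.500: state=(1.904, -0.297)
t=5.750: state=(1.827, -0.322)
t=6.000: state=(1.743, -0.348)
t=6.200: state=(1.671, -0.373)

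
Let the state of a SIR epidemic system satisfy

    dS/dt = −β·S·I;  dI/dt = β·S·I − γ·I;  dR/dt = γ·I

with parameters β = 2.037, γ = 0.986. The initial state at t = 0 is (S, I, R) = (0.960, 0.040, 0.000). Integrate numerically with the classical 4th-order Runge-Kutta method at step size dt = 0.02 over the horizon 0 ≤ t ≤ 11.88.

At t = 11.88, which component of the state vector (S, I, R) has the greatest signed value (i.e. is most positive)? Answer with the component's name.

largest component: R

t=0.000: state=(0.960, 0.040, 0.000)
step 1 (dt=0.02): k1=(-0.078, 0.039, 0.039), k2=(-0.079, 0.039, 0.040), k3=(-0.079, 0.039, 0.040), k4=(-0.080, 0.039, 0.040); state += dt/6·(k1+2k2+2k3+k4)
t=0.020: state=(0.958, 0.041, 0.001)
t=0.040: state=(0.957, 0.042, 0.002)
t=0.060: state=(0.955, 0.042, 0.002)
continuing one RK4 step at a time; state shown every 25 steps (Δt=0.5):
t=0.500: state=(0.911, 0.063, 0.025)
t=1.000: state=(0.841, 0.095, 0.064)
t=1.500: state=(0.750, 0.130, 0.119)
t=2.000: state=(0.646, 0.162, 0.192)
t=2.500: state=(0.541, 0.181, 0.277)
t=3.000: state=(0.449, 0.183, 0.368)
t=3.500: state=(0.375, 0.170, 0.455)
t=4.000: state=(0.319, 0.148, 0.534)
t=4.500: state=(0.278, 0.122, 0.600)
t=5.000: state=(0.248, 0.097, 0.654)
t=5.500: state=(0.228, 0.076, 0.697)
t=6.000: state=(0.213, 0.058, 0.729)
t=6.500: state=(0.202, 0.044, 0.754)
t=7.000: state=(0.194, 0.033, 0.773)
t=7.500: state=(0.189, 0.024, 0.787)
t=8.000: state=(0.185, 0.018, 0.797)
t=8.500: state=(0.182, 0.013, 0.805)
t=9.000: state=(0.180, 0.010, 0.810)
t=9.500: state=(0.178, 0.007, 0.814)
t=10.000: state=(0.177, 0.005, 0.817)
t=10.500: state=(0.177, 0.004, 0.820)
t=11.000: state=(0.176, 0.003, 0.821)
t=11.500: state=(0.176, 0.002, 0.822)
t=11.880: state=(0.175, 0.002, 0.823)
compare at T: S=0.175, I=0.002, R=0.823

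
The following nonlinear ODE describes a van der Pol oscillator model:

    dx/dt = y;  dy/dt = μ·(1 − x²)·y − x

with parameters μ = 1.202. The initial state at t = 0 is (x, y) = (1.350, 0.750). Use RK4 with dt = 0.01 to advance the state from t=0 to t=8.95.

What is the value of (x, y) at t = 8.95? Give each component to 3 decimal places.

(x, y) = (-0.222, -2.498)

t=0.000: state=(1.350, 0.750)
step 1 (dt=0.01): k1=(0.750, -2.091), k2=(0.740, -2.094), k3=(0.740, -2.094), k4=(0.729, -2.096); state += dt/6·(k1+2k2+2k3+k4)
t=0.010: state=(1.357, 0.729)
t=0.020: state=(1.365, 0.708)
t=0.030: state=(1.372, 0.687)
continuing one RK4 step at a time; state shown every 50 steps (Δt=0.5):
t=0.500: state=(1.484, -0.139)
t=1.000: state=(1.284, -0.621)
t=1.500: state=(0.866, -1.082)
t=2.000: state=(0.130, -1.975)
t=2.500: state=(-1.124, -2.681)
t=3.000: state=(-1.941, -0.486)
t=3.500: state=(-1.908, 0.385)
t=4.000: state=(-1.652, 0.613)
t=4.500: state=(-1.293, 0.844)
t=5.000: state=(-0.770, 1.315)
t=5.500: state=(0.127, 2.392)
t=6.000: state=(1.477, 2.325)
t=6.500: state=(2.009, 0.085)
t=7.000: state=(1.879, -0.462)
t=7.500: state=(1.599, -0.652)
t=8.000: state=(1.217, -0.904)
t=8.500: state=(0.647, -1.452)
t=8.950: state=(-0.222, -2.498)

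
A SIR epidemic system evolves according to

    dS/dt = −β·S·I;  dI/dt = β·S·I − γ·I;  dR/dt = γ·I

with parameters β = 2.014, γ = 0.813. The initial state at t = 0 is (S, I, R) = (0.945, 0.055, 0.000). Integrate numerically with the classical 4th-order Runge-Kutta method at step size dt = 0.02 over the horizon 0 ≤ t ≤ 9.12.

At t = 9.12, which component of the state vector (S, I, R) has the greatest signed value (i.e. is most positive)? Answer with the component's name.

largest component: R

t=0.000: state=(0.945, 0.055, 0.000)
step 1 (dt=0.02): k1=(-0.105, 0.060, 0.045), k2=(-0.106, 0.060, 0.045), k3=(-0.106, 0.061, 0.045), k4=(-0.107, 0.061, 0.046); state += dt/6·(k1+2k2+2k3+k4)
t=0.020: state=(0.943, 0.056, 0.001)
t=0.040: state=(0.941, 0.057, 0.002)
t=0.060: state=(0.939, 0.059, 0.003)
continuing one RK4 step at a time; state shown every 25 steps (Δt=0.5):
t=0.500: state=(0.879, 0.092, 0.029)
t=1.000: state=(0.782, 0.142, 0.077)
t=1.500: state=(0.660, 0.195, 0.145)
t=2.000: state=(0.530, 0.237, 0.234)
t=2.500: state=(0.413, 0.253, 0.334)
t=3.000: state=(0.321, 0.243, 0.436)
t=3.500: state=(0.255, 0.216, 0.529)
t=4.000: state=(0.208, 0.181, 0.610)
t=4.500: state=(0.177, 0.146, 0.677)
t=5.000: state=(0.155, 0.115, 0.730)
t=5.500: state=(0.140, 0.089, 0.771)
t=6.000: state=(0.129, 0.068, 0.803)
t=6.500: state=(0.122, 0.051, 0.827)
t=7.000: state=(0.116, 0.038, 0.845)
t=7.500: state=(0.113, 0.029, 0.859)
t=8.000: state=(0.110, 0.021, 0.869)
t=8.500: state=(0.108, 0.016, 0.876)
t=9.000: state=(0.106, 0.012, 0.882)
t=9.120: state=(0.106, 0.011, 0.883)
compare at T: S=0.106, I=0.011, R=0.883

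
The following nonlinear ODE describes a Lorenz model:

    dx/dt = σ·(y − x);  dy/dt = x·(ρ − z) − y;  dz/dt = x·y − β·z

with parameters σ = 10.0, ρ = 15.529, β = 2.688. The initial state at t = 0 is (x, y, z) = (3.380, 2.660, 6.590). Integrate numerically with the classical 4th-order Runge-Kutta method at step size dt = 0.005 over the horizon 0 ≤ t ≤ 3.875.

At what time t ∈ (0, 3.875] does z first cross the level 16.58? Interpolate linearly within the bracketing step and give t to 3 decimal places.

t=0.000: state=(3.380, 2.660, 6.590)
step 1 (dt=0.005): k1=(-7.200, 27.554, -8.723), k2=(-6.331, 27.397, -8.481), k3=(-6.357, 27.415, -8.478), k4=(-5.511, 27.275, -8.235); state += dt/6·(k1+2k2+2k3+k4)
t=0.005: state=(3.348, 2.797, 6.548)
t=0.010: state=(3.325, 2.933, 6.508)
t=0.015: state=(3.309, 3.068, 6.470)
continuing one RK4 step at a time; state shown every 40 steps (Δt=0.2):
t=0.200: state=(6.144, 8.950, 8.025)
t=0.345: state=(10.010, 11.397, 16.579)
next step: t=0.350: state=(10.075, 11.279, 16.923) — z has crossed 16.58
linear interpolation between t=0.345 (16.57874) and t=0.350 (16.92304) → t≈0.345

t = 0.345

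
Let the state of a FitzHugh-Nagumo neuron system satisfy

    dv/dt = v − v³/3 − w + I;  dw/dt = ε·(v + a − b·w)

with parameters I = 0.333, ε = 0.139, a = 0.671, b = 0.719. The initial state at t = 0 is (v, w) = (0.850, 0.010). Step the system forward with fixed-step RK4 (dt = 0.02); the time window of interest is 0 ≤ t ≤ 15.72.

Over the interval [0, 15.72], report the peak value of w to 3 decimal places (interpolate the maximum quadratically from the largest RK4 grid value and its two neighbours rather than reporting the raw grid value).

t=0.000: state=(0.850, 0.010)
step 1 (dt=0.02): k1=(0.968, 0.210), k2=(0.969, 0.212), k3=(0.969, 0.212), k4=(0.969, 0.213); state += dt/6·(k1+2k2+2k3+k4)
t=0.020: state=(0.869, 0.014)
t=0.040: state=(0.889, 0.019)
t=0.060: state=(0.908, 0.023)
continuing one RK4 step at a time; state shown every 50 steps (Δt=1):
t=1.000: state=(1.578, 0.267)
t=2.000: state=(1.655, 0.549)
t=3.000: state=(1.540, 0.797)
t=4.000: state=(1.384, 1.003)
t=5.000: state=(1.196, 1.168)
t=6.000: state=(0.952, 1.288)
t=7.000: state=(0.570, 1.357)
t=8.000: state=(-0.251, 1.345)
t=9.000: state=(-1.676, 1.174)
t=10.000: state=(-1.974, 0.899)
t=11.000: state=(-1.905, 0.645)
t=12.000: state=(-1.817, 0.427)
t=13.000: state=(-1.729, 0.240)
t=14.000: state=(-1.643, 0.083)
t=15.000: state=(-1.559, -0.048)
t=15.720: state=(-1.498, -0.127)
largest grid value and its neighbours: w(7.400)=1.36518, w(7.420)=1.36520, w(7.440)=1.36519
parabola through these three points peaks at t≈7.422 with w≈1.36520

max w = 1.365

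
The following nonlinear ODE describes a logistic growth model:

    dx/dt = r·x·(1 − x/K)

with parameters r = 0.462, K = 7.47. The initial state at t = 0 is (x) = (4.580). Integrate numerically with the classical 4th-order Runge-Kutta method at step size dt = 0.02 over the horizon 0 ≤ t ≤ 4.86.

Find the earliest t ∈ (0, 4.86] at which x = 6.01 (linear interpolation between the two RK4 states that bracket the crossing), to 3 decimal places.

t = 2.066

t=0.000: state=(4.580)
step 1 (dt=0.02): k1=(0.819), k2=(0.818), k3=(0.818), k4=(0.817); state += dt/6·(k1+2k2+2k3+k4)
t=0.020: state=(4.596)
t=0.040: state=(4.613)
t=0.060: state=(4.629)
continuing one RK4 step at a time; state shown every 10 steps (Δt=0.2):
t=0.200: state=(4.742)
t=0.400: state=(4.900)
t=0.600: state=(5.053)
t=0.800: state=(5.202)
t=1.000: state=(5.345)
t=1.200: state=(5.483)
t=1.400: state=(5.615)
t=1.600: state=(5.740)
t=1.800: state=(5.860)
t=2.000: state=(5.974)
t=2.060: state=(6.007)
next step: t=2.080: state=(6.018) — x has crossed 6.01
linear interpolation between t=2.060 (6.00668) and t=2.080 (6.01752) → t≈2.066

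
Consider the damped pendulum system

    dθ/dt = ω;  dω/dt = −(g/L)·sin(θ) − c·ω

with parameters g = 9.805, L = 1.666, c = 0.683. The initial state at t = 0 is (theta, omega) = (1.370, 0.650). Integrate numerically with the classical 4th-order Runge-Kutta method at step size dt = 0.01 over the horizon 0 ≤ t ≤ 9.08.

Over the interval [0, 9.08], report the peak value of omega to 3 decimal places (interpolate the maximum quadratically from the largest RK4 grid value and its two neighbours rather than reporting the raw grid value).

max omega = 1.595

t=0.000: state=(1.370, 0.650)
step 1 (dt=0.01): k1=(0.650, -6.211), k2=(0.619, -6.194), k3=(0.619, -6.194), k4=(0.588, -6.176); state += dt/6·(k1+2k2+2k3+k4)
t=0.010: state=(1.376, 0.588)
t=0.020: state=(1.382, 0.526)
t=0.030: state=(1.387, 0.465)
continuing one RK4 step at a time; state shown every 50 steps (Δt=0.5):
t=0.500: state=(1.004, -1.911)
t=1.000: state=(-0.174, -2.261)
t=1.500: state=(-0.829, -0.206)
t=2.000: state=(-0.457, 1.453)
t=2.500: state=(0.283, 1.160)
t=3.000: state=(0.506, -0.285)
t=3.500: state=(0.124, -1.016)
t=4.000: state=(-0.281, -0.438)
t=4.500: state=(-0.263, 0.447)
t=5.000: state=(0.036, 0.593)
t=5.500: state=(0.209, 0.047)
t=6.000: state=(0.103, -0.392)
t=6.500: state=(-0.085, -0.275)
t=7.000: state=(-0.126, 0.111)
t=7.500: state=(-0.016, 0.263)
t=8.000: state=(0.079, 0.082)
t=8.500: state=(0.060, -0.137)
t=9.000: state=(-0.020, -0.142)
t=9.080: state=(-0.030, -0.123)
largest grid value and its neighbours: omega(2.170)=1.59479, omega(2.180)=1.59479, omega(2.190)=1.59387
parabola through these three points peaks at t≈2.175 with omega≈1.59491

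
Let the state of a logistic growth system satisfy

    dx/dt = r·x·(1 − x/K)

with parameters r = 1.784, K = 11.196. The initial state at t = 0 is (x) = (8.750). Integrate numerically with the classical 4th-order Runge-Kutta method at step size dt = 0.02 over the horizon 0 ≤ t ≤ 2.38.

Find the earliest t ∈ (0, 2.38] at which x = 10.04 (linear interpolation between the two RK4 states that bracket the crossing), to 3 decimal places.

t=0.000: state=(8.750)
step 1 (dt=0.02): k1=(3.410), k2=(3.376), k3=(3.376), k4=(3.342); state += dt/6·(k1+2k2+2k3+k4)
t=0.020: state=(8.818)
t=0.040: state=(8.884)
t=0.060: state=(8.948)
continuing one RK4 step at a time; state shown every 5 steps (Δt=0.1):
t=0.100: state=(9.074)
t=0.200: state=(9.364)
t=0.300: state=(9.621)
t=0.400: state=(9.847)
t=0.480: state=(10.008)
next step: t=0.500: state=(10.045) — x has crossed 10.04
linear interpolation between t=0.480 (10.00779) and t=0.500 (10.04516) → t≈0.497

t = 0.497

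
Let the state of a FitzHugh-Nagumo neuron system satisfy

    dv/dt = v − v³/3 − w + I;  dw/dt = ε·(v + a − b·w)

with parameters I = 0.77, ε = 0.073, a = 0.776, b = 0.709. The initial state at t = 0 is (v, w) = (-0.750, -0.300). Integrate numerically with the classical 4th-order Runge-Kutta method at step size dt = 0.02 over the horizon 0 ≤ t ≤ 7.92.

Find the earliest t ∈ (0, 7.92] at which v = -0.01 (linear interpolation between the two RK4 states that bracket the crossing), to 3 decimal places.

t=0.000: state=(-0.750, -0.300)
step 1 (dt=0.02): k1=(0.461, 0.017), k2=(0.462, 0.018), k3=(0.462, 0.018), k4=(0.464, 0.018); state += dt/6·(k1+2k2+2k3+k4)
t=0.020: state=(-0.741, -0.300)
t=0.040: state=(-0.731, -0.299)
t=0.060: state=(-0.722, -0.299)
continuing one RK4 step at a time; state shown every 25 steps (Δt=0.5):
t=0.500: state=(-0.488, -0.287)
t=1.000: state=(-0.115, -0.263)
t=1.100: state=(-0.019, -0.256)
next step: t=1.120: state=(0.001, -0.255) — v has crossed -0.01
linear interpolation between t=1.100 (-0.01906) and t=1.120 (0.00128) → t≈1.109

t = 1.109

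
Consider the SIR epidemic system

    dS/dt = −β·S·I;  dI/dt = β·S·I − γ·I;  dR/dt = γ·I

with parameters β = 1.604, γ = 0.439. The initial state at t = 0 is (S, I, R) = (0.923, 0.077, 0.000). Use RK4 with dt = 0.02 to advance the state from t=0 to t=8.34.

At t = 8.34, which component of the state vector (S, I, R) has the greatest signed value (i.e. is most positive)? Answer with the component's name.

t=0.000: state=(0.923, 0.077, 0.000)
step 1 (dt=0.02): k1=(-0.114, 0.080, 0.034), k2=(-0.115, 0.081, 0.034), k3=(-0.115, 0.081, 0.034), k4=(-0.116, 0.082, 0.035); state += dt/6·(k1+2k2+2k3+k4)
t=0.020: state=(0.921, 0.079, 0.001)
t=0.040: state=(0.918, 0.080, 0.001)
t=0.060: state=(0.916, 0.082, 0.002)
continuing one RK4 step at a time; state shown every 25 steps (Δt=0.5):
t=0.500: state=(0.852, 0.126, 0.022)
t=1.000: state=(0.750, 0.193, 0.057)
t=1.500: state=(0.623, 0.269, 0.107)
t=2.000: state=(0.488, 0.337, 0.174)
t=2.500: state=(0.365, 0.381, 0.254)
t=3.000: state=(0.267, 0.394, 0.339)
t=3.500: state=(0.196, 0.380, 0.425)
t=4.000: state=(0.146, 0.349, 0.505)
t=4.500: state=(0.112, 0.311, 0.577)
t=5.000: state=(0.089, 0.270, 0.641)
t=5.500: state=(0.073, 0.231, 0.696)
t=6.000: state=(0.061, 0.196, 0.743)
t=6.500: state=(0.053, 0.165, 0.782)
t=7.000: state=(0.047, 0.138, 0.815)
t=7.500: state=(0.042, 0.115, 0.843)
t=8.000: state=(0.039, 0.095, 0.866)
t=8.340: state=(0.037, 0.084, 0.879)
compare at T: S=0.037, I=0.084, R=0.879

largest component: R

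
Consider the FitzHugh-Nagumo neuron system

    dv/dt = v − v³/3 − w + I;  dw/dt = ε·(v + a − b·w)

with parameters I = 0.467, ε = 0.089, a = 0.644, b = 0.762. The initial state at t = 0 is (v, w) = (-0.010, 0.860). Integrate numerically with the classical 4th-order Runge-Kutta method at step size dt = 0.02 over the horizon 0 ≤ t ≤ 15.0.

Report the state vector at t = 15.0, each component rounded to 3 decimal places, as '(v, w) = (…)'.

t=0.000: state=(-0.010, 0.860)
step 1 (dt=0.02): k1=(-0.403, -0.002), k2=(-0.407, -0.002), k3=(-0.407, -0.002), k4=(-0.411, -0.003); state += dt/6·(k1+2k2+2k3+k4)
t=0.020: state=(-0.018, 0.860)
t=0.040: state=(-0.026, 0.860)
t=0.060: state=(-0.035, 0.860)
continuing one RK4 step at a time; state shown every 25 steps (Δt=0.5):
t=0.500: state=(-0.269, 0.854)
t=1.000: state=(-0.668, 0.834)
t=1.500: state=(-1.162, 0.794)
t=2.000: state=(-1.556, 0.735)
t=2.500: state=(-1.737, 0.666)
t=3.000: state=(-1.783, 0.595)
t=3.500: state=(-1.777, 0.525)
t=4.000: state=(-1.754, 0.459)
t=4.500: state=(-1.726, 0.395)
t=5.000: state=(-1.696, 0.336)
t=5.500: state=(-1.665, 0.279)
t=6.000: state=(-1.634, 0.226)
t=6.500: state=(-1.603, 0.176)
t=7.000: state=(-1.572, 0.128)
t=7.500: state=(-1.541, 0.084)
t=8.000: state=(-1.510, 0.043)
t=8.500: state=(-1.479, 0.004)
t=9.000: state=(-1.448, -0.032)
t=9.500: state=(-1.416, -0.065)
t=10.000: state=(-1.385, -0.096)
t=10.500: state=(-1.353, -0.125)
t=11.000: state=(-1.321, -0.151)
t=11.500: state=(-1.288, -0.175)
t=12.000: state=(-1.255, -0.196)
t=12.500: state=(-1.221, -0.216)
t=13.000: state=(-1.186, -0.233)
t=13.500: state=(-1.151, -0.248)
t=14.000: state=(-1.114, -0.261)
t=14.500: state=(-1.075, -0.272)
t=15.000: state=(-1.035, -0.281)

(v, w) = (-1.035, -0.281)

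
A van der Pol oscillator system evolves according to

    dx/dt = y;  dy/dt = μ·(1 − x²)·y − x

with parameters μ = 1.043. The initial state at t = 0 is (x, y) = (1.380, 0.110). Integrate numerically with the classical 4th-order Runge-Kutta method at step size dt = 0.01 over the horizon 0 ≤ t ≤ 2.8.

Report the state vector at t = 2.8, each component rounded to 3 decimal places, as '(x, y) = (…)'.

t=0.000: state=(1.380, 0.110)
step 1 (dt=0.01): k1=(0.110, -1.484), k2=(0.103, -1.477), k3=(0.103, -1.477), k4=(0.095, -1.471); state += dt/6·(k1+2k2+2k3+k4)
t=0.010: state=(1.381, 0.095)
t=0.020: state=(1.382, 0.081)
t=0.030: state=(1.383, 0.066)
continuing one RK4 step at a time; state shown every 10 steps (Δt=0.1):
t=0.100: state=(1.384, -0.032)
t=0.200: state=(1.374, -0.161)
t=0.300: state=(1.352, -0.277)
t=0.400: state=(1.319, -0.384)
t=0.500: state=(1.276, -0.483)
t=0.600: state=(1.222, -0.577)
t=0.700: state=(1.160, -0.669)
t=0.800: state=(1.089, -0.762)
t=0.900: state=(1.008, -0.858)
t=1.000: state=(0.917, -0.961)
t=1.100: state=(0.815, -1.075)
t=1.200: state=(0.701, -1.201)
t=1.300: state=(0.574, -1.343)
t=1.400: state=(0.432, -1.504)
t=1.500: state=(0.273, -1.684)
t=1.600: state=(0.095, -1.882)
t=1.700: state=(-0.104, -2.088)
t=1.800: state=(-0.323, -2.284)
t=1.900: state=(-0.559, -2.438)
t=2.000: state=(-0.807, -2.506)
t=2.100: state=(-1.056, -2.446)
t=2.200: state=(-1.291, -2.235)
t=2.300: state=(-1.498, -1.890)
t=2.400: state=(-1.667, -1.467)
t=2.500: state=(-1.792, -1.034)
t=2.600: state=(-1.875, -0.645)
t=2.700: state=(-1.923, -0.325)
t=2.800: state=(-1.942, -0.076)

(x, y) = (-1.942, -0.076)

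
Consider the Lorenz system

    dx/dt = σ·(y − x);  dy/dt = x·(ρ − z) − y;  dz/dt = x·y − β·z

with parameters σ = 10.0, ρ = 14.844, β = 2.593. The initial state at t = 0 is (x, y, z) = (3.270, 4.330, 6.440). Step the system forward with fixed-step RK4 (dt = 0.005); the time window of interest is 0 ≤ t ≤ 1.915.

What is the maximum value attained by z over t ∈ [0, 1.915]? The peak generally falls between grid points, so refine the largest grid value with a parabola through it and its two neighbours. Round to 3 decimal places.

max z = 19.559

t=0.000: state=(3.270, 4.330, 6.440)
step 1 (dt=0.005): k1=(10.600, 23.151, -2.540), k2=(10.914, 23.337, -2.218), k3=(10.911, 23.340, -2.215), k4=(11.221, 23.530, -1.887); state += dt/6·(k1+2k2+2k3+k4)
t=0.005: state=(3.325, 4.447, 6.429)
t=0.010: state=(3.382, 4.565, 6.421)
t=0.015: state=(3.443, 4.686, 6.417)
continuing one RK4 step at a time; state shown every 20 steps (Δt=0.1):
t=0.100: state=(4.902, 7.063, 7.020)
t=0.200: state=(7.424, 10.109, 10.207)
t=0.300: state=(9.511, 10.492, 16.044)
t=0.400: state=(8.771, 6.441, 19.529)
t=0.500: state=(5.841, 2.877, 17.939)
t=0.600: state=(3.511, 1.905, 14.736)
t=0.700: state=(2.552, 2.152, 11.875)
t=0.800: state=(2.559, 2.926, 9.715)
t=0.900: state=(3.245, 4.252, 8.402)
t=1.000: state=(4.593, 6.288, 8.304)
t=1.100: state=(6.569, 8.723, 10.166)
t=1.200: state=(8.472, 9.807, 14.255)
t=1.300: state=(8.668, 7.625, 17.893)
t=1.400: state=(6.771, 4.409, 17.875)
t=1.500: state=(4.632, 2.920, 15.528)
t=1.600: state=(3.480, 2.863, 12.957)
t=1.700: state=(3.306, 3.530, 10.922)
t=1.800: state=(3.868, 4.753, 9.719)
t=1.900: state=(5.050, 6.508, 9.716)
t=1.915: state=(5.274, 6.800, 9.850)
largest grid value and its neighbours: z(0.405)=19.55121, z(0.410)=19.55914, z(0.415)=19.55341
parabola through these three points peaks at t≈0.410 with z≈19.55919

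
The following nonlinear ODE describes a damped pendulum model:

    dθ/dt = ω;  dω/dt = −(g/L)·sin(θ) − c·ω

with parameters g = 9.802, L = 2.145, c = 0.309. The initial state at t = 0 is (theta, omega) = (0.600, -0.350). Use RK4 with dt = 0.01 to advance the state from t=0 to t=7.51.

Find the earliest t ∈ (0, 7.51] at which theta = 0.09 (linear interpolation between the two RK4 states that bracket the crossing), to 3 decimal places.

t=0.000: state=(0.600, -0.350)
step 1 (dt=0.01): k1=(-0.350, -2.472), k2=(-0.362, -2.462), k3=(-0.362, -2.461), k4=(-0.375, -2.451); state += dt/6·(k1+2k2+2k3+k4)
t=0.010: state=(0.596, -0.375)
t=0.020: state=(0.593, -0.399)
t=0.030: state=(0.588, -0.423)
continuing one RK4 step at a time; state shown every 25 steps (Δt=0.25):
t=0.250: state=(0.442, -0.880)
t=0.500: state=(0.181, -1.155)
t=0.570: state=(0.100, -1.175)
next step: t=0.580: state=(0.088, -1.175) — theta has crossed 0.09
linear interpolation between t=0.570 (0.09959) and t=0.580 (0.08784) → t≈0.578

t = 0.578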